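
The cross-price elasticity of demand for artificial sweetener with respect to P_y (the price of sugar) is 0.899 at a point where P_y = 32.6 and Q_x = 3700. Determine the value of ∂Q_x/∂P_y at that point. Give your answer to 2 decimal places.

102.03

ε = (∂Q_x/∂P_y)·(P_y/Q_x) ⇒ ∂Q_x/∂P_y = ε·Q_x/P_y = 0.899 × 3700/32.6 ≈ 102.03.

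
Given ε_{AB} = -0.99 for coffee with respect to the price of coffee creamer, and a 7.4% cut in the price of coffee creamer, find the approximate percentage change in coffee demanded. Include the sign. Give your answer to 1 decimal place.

%ΔQ ≈ ε × %ΔP of coffee creamer = -0.99 × (-7.4%) = 7.3%.

7.3%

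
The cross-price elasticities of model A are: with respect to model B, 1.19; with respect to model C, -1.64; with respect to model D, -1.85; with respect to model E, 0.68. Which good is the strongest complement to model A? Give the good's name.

model D

Complements have ε < 0. The most negative value is -1.85 (model D).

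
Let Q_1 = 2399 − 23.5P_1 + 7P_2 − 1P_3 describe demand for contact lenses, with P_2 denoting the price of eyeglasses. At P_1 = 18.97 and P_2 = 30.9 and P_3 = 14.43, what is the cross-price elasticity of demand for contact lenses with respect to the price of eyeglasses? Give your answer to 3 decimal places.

0.100

At P_1 = 18.97 and P_2 = 30.9 and P_3 = 14.43: Q_1 = 2155.075.
∂Q_1/∂P_2 = 7.
ε = (∂Q_1/∂P_2)(P_2/Q_1) = 7 × (30.9/2155.075) ≈ 0.100.
Since ε > 0, contact lenses and eyeglasses are substitutes.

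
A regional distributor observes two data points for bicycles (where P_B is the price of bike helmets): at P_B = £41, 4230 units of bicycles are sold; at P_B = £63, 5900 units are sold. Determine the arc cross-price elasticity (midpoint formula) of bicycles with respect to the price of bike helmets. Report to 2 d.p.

ΔQ_A = 5900 − 4230 = 1670; ΔP_B = 63 − 41 = 22.
Midpoints: Q̄_A = 5065.0, P̄_B = 52.00.
ε = (ΔQ_A/Q̄_A)/(ΔP_B/P̄_B) = (1670/5065.0)/(22/52.00) ≈ 0.78.
ε > 0: bicycles and bike helmets are substitutes.

0.78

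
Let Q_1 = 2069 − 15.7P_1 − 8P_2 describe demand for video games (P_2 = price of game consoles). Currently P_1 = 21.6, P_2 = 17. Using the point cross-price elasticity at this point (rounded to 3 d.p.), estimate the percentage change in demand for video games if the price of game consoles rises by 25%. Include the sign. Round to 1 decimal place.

At P_1 = 21.6, P_2 = 17: Q_1 = 1593.88.
∂Q_1/∂P_2 = -8.
ε = (∂Q_1/∂P_2)(P_2/Q_1) = -8.0000 × 17/1593.88 ≈ -0.085.
%ΔQ_1 ≈ ε × %ΔP_2 = -0.085 × (25%) = -2.1%.

-2.1%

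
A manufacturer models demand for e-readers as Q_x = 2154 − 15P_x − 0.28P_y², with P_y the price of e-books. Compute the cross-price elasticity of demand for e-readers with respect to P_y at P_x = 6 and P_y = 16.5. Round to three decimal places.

At P_x = 6 and P_y = 16.5: Q_x = 1987.77.
∂Q_x/∂P_y = -0.56P_y = -0.56(16.5) = -9.2400.
ε = (∂Q_x/∂P_y)(P_y/Q_x) = -9.2400 × (16.5/1987.77) ≈ -0.077.

-0.077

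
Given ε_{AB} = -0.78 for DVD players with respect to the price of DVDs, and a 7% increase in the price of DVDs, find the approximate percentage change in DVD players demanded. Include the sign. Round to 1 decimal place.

-5.5%

%ΔQ ≈ ε × %ΔP of DVDs = -0.78 × (7%) = -5.5%.
Demand for DVD players falls by about 5.5%.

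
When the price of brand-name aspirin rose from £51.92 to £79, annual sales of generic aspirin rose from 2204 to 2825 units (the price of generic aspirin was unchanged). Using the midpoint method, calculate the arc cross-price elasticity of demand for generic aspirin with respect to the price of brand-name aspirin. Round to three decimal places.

ΔQ_A = 2825 − 2204 = 621; ΔP_B = 79 − 51.92 = 27.08.
Midpoints: Q̄_A = 2514.5, P̄_B = 65.46.
ε = (ΔQ_A/Q̄_A)/(ΔP_B/P̄_B) = (621/2514.5)/(27.08/65.46) ≈ 0.597.

0.597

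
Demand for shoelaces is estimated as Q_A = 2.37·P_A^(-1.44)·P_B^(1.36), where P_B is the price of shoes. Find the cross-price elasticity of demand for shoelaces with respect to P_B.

1.36

In a log-linear (constant-elasticity) demand function, the coefficient on the exponent of P_B is the cross-price elasticity.
ε = 1.36. Positive, so shoelaces and shoes are substitutes.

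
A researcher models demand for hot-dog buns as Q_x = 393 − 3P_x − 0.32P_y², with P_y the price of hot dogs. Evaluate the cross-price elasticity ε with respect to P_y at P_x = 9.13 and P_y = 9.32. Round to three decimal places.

At P_x = 9.13 and P_y = 9.32: Q_x = 337.814.
∂Q_x/∂P_y = -0.64P_y = -0.64(9.32) = -5.9648.
ε = (∂Q_x/∂P_y)(P_y/Q_x) = -5.9648 × (9.32/337.814) ≈ -0.165.
ε < 0: complements.

-0.165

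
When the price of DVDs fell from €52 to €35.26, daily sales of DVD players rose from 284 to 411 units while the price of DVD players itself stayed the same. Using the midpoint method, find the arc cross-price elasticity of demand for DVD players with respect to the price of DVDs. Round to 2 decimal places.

-0.95

ΔQ_A = 411 − 284 = 127; ΔP_B = 35.26 − 52 = -16.74.
Midpoints: Q̄_A = 347.5, P̄_B = 43.63.
ε = (ΔQ_A/Q̄_A)/(ΔP_B/P̄_B) = (127/347.5)/(-16.74/43.63) ≈ -0.95.
ε < 0: DVD players and DVDs are complements.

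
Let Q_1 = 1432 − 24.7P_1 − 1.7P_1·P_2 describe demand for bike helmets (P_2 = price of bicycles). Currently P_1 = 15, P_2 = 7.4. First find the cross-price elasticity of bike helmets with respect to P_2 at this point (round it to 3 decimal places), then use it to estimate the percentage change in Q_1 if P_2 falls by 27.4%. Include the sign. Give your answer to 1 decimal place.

At P_1 = 15, P_2 = 7.4: Q_1 = 872.8.
∂Q_1/∂P_2 = -1.7P_1 = -25.5000.
ε = (∂Q_1/∂P_2)(P_2/Q_1) = -25.5000 × 7.4/872.8 ≈ -0.216.
%ΔQ_1 ≈ ε × %ΔP_2 = -0.216 × (-27.4%) = 5.9%.

5.9%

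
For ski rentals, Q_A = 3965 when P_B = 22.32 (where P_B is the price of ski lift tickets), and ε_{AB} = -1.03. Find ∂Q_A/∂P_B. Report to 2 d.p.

ε = (∂Q_A/∂P_B)·(P_B/Q_A) ⇒ ∂Q_A/∂P_B = ε·Q_A/P_B = -1.03 × 3965/22.32 ≈ -182.97.

-182.97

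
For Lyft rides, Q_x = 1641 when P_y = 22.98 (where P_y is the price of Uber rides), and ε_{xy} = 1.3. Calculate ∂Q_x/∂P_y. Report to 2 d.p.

ε = (∂Q_x/∂P_y)·(P_y/Q_x) ⇒ ∂Q_x/∂P_y = ε·Q_x/P_y = 1.3 × 1641/22.98 ≈ 92.83.

92.83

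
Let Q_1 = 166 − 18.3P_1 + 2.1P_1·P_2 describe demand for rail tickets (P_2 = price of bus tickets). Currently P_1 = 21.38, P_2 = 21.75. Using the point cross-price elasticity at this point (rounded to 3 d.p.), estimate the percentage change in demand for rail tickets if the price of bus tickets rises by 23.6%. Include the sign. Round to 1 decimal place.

At P_1 = 21.38, P_2 = 21.75: Q_1 = 751.278.
∂Q_1/∂P_2 = 2.1P_1 = 44.8980.
ε = (∂Q_1/∂P_2)(P_2/Q_1) = 44.8980 × 21.75/751.278 ≈ 1.300.
%ΔQ_1 ≈ ε × %ΔP_2 = 1.300 × (23.6%) = 30.7%.

30.7%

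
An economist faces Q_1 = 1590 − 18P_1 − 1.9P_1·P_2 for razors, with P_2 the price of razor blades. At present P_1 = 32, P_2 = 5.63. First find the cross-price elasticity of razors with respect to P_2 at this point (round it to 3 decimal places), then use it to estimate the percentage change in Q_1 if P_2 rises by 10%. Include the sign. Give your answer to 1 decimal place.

At P_1 = 32, P_2 = 5.63: Q_1 = 671.696.
∂Q_1/∂P_2 = -1.9P_1 = -60.8000.
ε = (∂Q_1/∂P_2)(P_2/Q_1) = -60.8000 × 5.63/671.696 ≈ -0.510.
%ΔQ_1 ≈ ε × %ΔP_2 = -0.510 × (10%) = -5.1%.

-5.1%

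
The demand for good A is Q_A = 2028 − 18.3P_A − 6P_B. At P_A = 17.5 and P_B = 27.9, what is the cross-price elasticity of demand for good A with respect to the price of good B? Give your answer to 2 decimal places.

At P_A = 17.5 and P_B = 27.9: Q_A = 1540.35.
∂Q_A/∂P_B = -6.
ε = (∂Q_A/∂P_B)(P_B/Q_A) = -6 × (27.9/1540.35) ≈ -0.11.

-0.11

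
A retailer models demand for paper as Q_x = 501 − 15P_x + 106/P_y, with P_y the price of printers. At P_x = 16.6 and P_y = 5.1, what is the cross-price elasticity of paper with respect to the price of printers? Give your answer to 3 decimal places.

At P_x = 16.6 and P_y = 5.1: Q_x = 272.784.
∂Q_x/∂P_y = −106/P_y² = -4.0754.
ε = (∂Q_x/∂P_y)(P_y/Q_x) = -4.0754 × (5.1/272.784) ≈ -0.076.

-0.076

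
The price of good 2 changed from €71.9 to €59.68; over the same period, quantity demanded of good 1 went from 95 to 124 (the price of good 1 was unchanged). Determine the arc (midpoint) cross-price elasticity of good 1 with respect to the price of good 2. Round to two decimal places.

-1.43

ΔQ_1 = 124 − 95 = 29; ΔP_2 = 59.68 − 71.9 = -12.22.
Midpoints: Q̄_1 = 109.5, P̄_2 = 65.79.
ε = (ΔQ_1/Q̄_1)/(ΔP_2/P̄_2) = (29/109.5)/(-12.22/65.79) ≈ -1.43.
ε < 0: good 1 and good 2 are complements.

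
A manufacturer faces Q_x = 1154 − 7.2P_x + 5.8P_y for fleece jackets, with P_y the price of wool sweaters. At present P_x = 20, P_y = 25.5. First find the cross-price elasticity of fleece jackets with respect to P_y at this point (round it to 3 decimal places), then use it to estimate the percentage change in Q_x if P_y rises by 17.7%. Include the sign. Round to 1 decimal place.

2.3%

At P_x = 20, P_y = 25.5: Q_x = 1157.9.
∂Q_x/∂P_y = 5.8.
ε = (∂Q_x/∂P_y)(P_y/Q_x) = 5.8000 × 25.5/1157.9 ≈ 0.128.
%ΔQ_x ≈ ε × %ΔP_y = 0.128 × (17.7%) = 2.3%.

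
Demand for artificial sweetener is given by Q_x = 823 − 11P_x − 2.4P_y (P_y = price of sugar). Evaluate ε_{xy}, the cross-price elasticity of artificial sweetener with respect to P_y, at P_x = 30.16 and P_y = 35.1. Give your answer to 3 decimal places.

At P_x = 30.16 and P_y = 35.1: Q_x = 407.
∂Q_x/∂P_y = -2.4.
ε = (∂Q_x/∂P_y)(P_y/Q_x) = -2.4 × (35.1/407) ≈ -0.207.
Since ε < 0, artificial sweetener and sugar are complements.

-0.207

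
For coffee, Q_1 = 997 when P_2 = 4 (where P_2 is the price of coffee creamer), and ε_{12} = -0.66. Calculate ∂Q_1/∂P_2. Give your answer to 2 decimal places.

ε = (∂Q_1/∂P_2)·(P_2/Q_1) ⇒ ∂Q_1/∂P_2 = ε·Q_1/P_2 = -0.66 × 997/4 ≈ -164.51.

-164.51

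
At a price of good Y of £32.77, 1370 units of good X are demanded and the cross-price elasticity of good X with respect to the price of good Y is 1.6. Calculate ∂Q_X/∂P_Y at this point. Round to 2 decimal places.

66.89

ε = (∂Q_X/∂P_Y)·(P_Y/Q_X) ⇒ ∂Q_X/∂P_Y = ε·Q_X/P_Y = 1.6 × 1370/32.77 ≈ 66.89.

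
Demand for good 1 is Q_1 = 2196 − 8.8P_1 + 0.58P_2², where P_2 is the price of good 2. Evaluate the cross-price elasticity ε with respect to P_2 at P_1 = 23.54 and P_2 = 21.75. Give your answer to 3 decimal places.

0.242

At P_1 = 23.54 and P_2 = 21.75: Q_1 = 2263.224.
∂Q_1/∂P_2 = 1.16P_2 = 1.16(21.75) = 25.2300.
ε = (∂Q_1/∂P_2)(P_2/Q_1) = 25.2300 × (21.75/2263.224) ≈ 0.242.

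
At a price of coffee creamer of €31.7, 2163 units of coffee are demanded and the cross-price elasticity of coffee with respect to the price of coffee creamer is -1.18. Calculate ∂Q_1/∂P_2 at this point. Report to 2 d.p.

ε = (∂Q_1/∂P_2)·(P_2/Q_1) ⇒ ∂Q_1/∂P_2 = ε·Q_1/P_2 = -1.18 × 2163/31.7 ≈ -80.52.

-80.52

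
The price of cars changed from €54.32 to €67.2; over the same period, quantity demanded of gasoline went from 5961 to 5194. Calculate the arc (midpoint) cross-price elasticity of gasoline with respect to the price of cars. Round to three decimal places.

ΔQ_A = 5194 − 5961 = -767; ΔP_B = 67.2 − 54.32 = 12.88.
Midpoints: Q̄_A = 5577.5, P̄_B = 60.76.
ε = (ΔQ_A/Q̄_A)/(ΔP_B/P̄_B) = (-767/5577.5)/(12.88/60.76) ≈ -0.649.
ε < 0: gasoline and cars are complements.

-0.649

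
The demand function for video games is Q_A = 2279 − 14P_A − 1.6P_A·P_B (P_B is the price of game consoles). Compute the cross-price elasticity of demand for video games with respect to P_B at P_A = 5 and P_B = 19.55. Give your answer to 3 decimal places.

-0.076

At P_A = 5 and P_B = 19.55: Q_A = 2052.6.
∂Q_A/∂P_B = -1.6P_A = -1.6(5) = -8.0000.
ε = (∂Q_A/∂P_B)(P_B/Q_A) = -8.0000 × (19.55/2052.6) ≈ -0.076.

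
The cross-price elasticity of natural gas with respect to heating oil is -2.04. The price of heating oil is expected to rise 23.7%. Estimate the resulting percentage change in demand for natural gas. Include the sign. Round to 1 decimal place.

%ΔQ ≈ ε × %ΔP of heating oil = -2.04 × (23.7%) = -48.3%.
Demand for natural gas falls by about 48.3%.

-48.3%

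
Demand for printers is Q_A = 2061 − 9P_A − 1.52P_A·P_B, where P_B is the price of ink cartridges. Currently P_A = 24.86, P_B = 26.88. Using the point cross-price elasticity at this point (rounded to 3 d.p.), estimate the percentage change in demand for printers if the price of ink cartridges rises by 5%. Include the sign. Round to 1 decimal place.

At P_A = 24.86, P_B = 26.88: Q_A = 821.540.
∂Q_A/∂P_B = -1.52P_A = -37.7872.
ε = (∂Q_A/∂P_B)(P_B/Q_A) = -37.7872 × 26.88/821.540 ≈ -1.236.
%ΔQ_A ≈ ε × %ΔP_B = -1.236 × (5%) = -6.2%.

-6.2%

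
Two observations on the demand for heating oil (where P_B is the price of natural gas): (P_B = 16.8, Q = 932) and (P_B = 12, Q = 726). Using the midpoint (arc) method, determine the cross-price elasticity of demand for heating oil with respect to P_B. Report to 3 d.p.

0.745

ΔQ_A = 726 − 932 = -206; ΔP_B = 12 − 16.8 = -4.8.
Midpoints: Q̄_A = 829.0, P̄_B = 14.40.
ε = (ΔQ_A/Q̄_A)/(ΔP_B/P̄_B) = (-206/829.0)/(-4.8/14.40) ≈ 0.745.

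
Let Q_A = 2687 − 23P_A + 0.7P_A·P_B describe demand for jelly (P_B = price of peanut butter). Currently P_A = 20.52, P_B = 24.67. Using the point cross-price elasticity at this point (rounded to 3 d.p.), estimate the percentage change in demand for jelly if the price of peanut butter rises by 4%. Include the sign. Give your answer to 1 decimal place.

0.6%

At P_A = 20.52, P_B = 24.67: Q_A = 2569.400.
∂Q_A/∂P_B = 0.7P_A = 14.3640.
ε = (∂Q_A/∂P_B)(P_B/Q_A) = 14.3640 × 24.67/2569.400 ≈ 0.138.
%ΔQ_A ≈ ε × %ΔP_B = 0.138 × (4%) = 0.6%.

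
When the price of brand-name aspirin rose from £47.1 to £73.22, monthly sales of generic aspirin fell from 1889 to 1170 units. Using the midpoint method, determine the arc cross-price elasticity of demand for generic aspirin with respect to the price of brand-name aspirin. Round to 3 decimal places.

-1.083

ΔQ_A = 1170 − 1889 = -719; ΔP_B = 73.22 − 47.1 = 26.12.
Midpoints: Q̄_A = 1529.5, P̄_B = 60.16.
ε = (ΔQ_A/Q̄_A)/(ΔP_B/P̄_B) = (-719/1529.5)/(26.12/60.16) ≈ -1.083.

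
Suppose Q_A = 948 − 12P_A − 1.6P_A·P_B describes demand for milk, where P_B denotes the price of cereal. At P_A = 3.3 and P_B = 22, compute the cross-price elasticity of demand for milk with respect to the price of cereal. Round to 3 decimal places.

At P_A = 3.3 and P_B = 22: Q_A = 792.24.
∂Q_A/∂P_B = -1.6P_A = -1.6(3.3) = -5.2800.
ε = (∂Q_A/∂P_B)(P_B/Q_A) = -5.2800 × (22/792.24) ≈ -0.147.

-0.147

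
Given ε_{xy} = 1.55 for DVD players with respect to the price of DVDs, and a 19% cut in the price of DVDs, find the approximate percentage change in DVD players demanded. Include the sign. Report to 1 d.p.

-29.5%

%ΔQ ≈ ε × %ΔP of DVDs = 1.55 × (-19%) = -29.5%.
Demand for DVD players falls by about 29.5%.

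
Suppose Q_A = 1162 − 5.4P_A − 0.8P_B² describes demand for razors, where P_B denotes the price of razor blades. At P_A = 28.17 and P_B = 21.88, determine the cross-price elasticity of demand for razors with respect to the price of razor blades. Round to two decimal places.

-1.22

At P_A = 28.17 and P_B = 21.88: Q_A = 626.894.
∂Q_A/∂P_B = -1.6P_B = -1.6(21.88) = -35.0080.
ε = (∂Q_A/∂P_B)(P_B/Q_A) = -35.0080 × (21.88/626.894) ≈ -1.22.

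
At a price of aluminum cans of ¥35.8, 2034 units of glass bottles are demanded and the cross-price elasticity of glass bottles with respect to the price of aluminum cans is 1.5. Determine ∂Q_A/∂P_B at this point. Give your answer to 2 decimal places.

ε = (∂Q_A/∂P_B)·(P_B/Q_A) ⇒ ∂Q_A/∂P_B = ε·Q_A/P_B = 1.5 × 2034/35.8 ≈ 85.22.

85.22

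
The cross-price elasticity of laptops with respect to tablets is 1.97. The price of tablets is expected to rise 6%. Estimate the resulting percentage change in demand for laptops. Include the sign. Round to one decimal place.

11.8%

%ΔQ ≈ ε × %ΔP of tablets = 1.97 × (6%) = 11.8%.
Demand for laptops rises by about 11.8%.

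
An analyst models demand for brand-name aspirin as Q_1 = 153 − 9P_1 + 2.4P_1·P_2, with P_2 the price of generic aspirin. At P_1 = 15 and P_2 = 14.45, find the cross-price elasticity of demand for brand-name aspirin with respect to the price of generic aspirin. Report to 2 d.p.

0.97

At P_1 = 15 and P_2 = 14.45: Q_1 = 538.2.
∂Q_1/∂P_2 = 2.4P_1 = 2.4(15) = 36.0000.
ε = (∂Q_1/∂P_2)(P_2/Q_1) = 36.0000 × (14.45/538.2) ≈ 0.97.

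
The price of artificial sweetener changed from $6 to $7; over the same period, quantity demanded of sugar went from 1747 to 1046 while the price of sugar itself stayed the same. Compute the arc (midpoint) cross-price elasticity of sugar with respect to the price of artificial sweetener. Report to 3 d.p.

ΔQ_A = 1046 − 1747 = -701; ΔP_B = 7 − 6 = 1.
Midpoints: Q̄_A = 1396.5, P̄_B = 6.50.
ε = (ΔQ_A/Q̄_A)/(ΔP_B/P̄_B) = (-701/1396.5)/(1/6.50) ≈ -3.263.
ε < 0: sugar and artificial sweetener are complements.

-3.263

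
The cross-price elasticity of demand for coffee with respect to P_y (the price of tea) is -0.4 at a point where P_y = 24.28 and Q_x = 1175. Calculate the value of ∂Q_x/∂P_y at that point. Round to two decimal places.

ε = (∂Q_x/∂P_y)·(P_y/Q_x) ⇒ ∂Q_x/∂P_y = ε·Q_x/P_y = -0.4 × 1175/24.28 ≈ -19.36.

-19.36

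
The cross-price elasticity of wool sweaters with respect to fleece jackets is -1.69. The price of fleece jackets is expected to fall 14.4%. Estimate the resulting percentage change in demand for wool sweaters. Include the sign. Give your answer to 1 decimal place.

%ΔQ ≈ ε × %ΔP of fleece jackets = -1.69 × (-14.4%) = 24.3%.
Demand for wool sweaters rises by about 24.3%.

24.3%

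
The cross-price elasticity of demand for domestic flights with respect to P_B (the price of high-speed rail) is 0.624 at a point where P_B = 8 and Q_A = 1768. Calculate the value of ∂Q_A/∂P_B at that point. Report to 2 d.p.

ε = (∂Q_A/∂P_B)·(P_B/Q_A) ⇒ ∂Q_A/∂P_B = ε·Q_A/P_B = 0.624 × 1768/8 ≈ 137.90.

137.90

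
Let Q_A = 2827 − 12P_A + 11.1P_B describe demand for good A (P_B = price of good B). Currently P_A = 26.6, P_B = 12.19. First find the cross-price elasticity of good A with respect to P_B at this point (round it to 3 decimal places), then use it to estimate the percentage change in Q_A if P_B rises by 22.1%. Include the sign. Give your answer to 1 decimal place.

1.1%

At P_A = 26.6, P_B = 12.19: Q_A = 2643.109.
∂Q_A/∂P_B = 11.1.
ε = (∂Q_A/∂P_B)(P_B/Q_A) = 11.1000 × 12.19/2643.109 ≈ 0.051.
%ΔQ_A ≈ ε × %ΔP_B = 0.051 × (22.1%) = 1.1%.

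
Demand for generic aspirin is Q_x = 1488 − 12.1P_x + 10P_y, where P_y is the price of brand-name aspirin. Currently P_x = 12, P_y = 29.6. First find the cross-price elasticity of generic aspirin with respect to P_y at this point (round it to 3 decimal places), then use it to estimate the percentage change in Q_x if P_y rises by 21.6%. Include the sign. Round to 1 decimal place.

3.9%

At P_x = 12, P_y = 29.6: Q_x = 1638.8.
∂Q_x/∂P_y = 10.
ε = (∂Q_x/∂P_y)(P_y/Q_x) = 10.0000 × 29.6/1638.8 ≈ 0.181.
%ΔQ_x ≈ ε × %ΔP_y = 0.181 × (21.6%) = 3.9%.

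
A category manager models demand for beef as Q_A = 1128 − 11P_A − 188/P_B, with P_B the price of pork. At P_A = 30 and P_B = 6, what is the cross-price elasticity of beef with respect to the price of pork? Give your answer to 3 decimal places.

0.041

At P_A = 30 and P_B = 6: Q_A = 766.667.
∂Q_A/∂P_B = 188/P_B² = 5.2222.
ε = (∂Q_A/∂P_B)(P_B/Q_A) = 5.2222 × (6/766.667) ≈ 0.041.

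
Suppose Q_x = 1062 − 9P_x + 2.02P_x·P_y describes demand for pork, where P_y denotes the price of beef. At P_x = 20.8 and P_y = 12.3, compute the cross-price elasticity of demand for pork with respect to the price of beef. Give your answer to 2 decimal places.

At P_x = 20.8 and P_y = 12.3: Q_x = 1391.597.
∂Q_x/∂P_y = 2.02P_x = 2.02(20.8) = 42.0160.
ε = (∂Q_x/∂P_y)(P_y/Q_x) = 42.0160 × (12.3/1391.597) ≈ 0.37.
ε > 0: substitutes.

0.37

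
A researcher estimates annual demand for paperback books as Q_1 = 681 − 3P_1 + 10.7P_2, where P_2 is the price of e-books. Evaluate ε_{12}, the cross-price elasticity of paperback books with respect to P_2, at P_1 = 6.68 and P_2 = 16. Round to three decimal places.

At P_1 = 6.68 and P_2 = 16: Q_1 = 832.16.
∂Q_1/∂P_2 = 10.7.
ε = (∂Q_1/∂P_2)(P_2/Q_1) = 10.7 × (16/832.16) ≈ 0.206.

0.206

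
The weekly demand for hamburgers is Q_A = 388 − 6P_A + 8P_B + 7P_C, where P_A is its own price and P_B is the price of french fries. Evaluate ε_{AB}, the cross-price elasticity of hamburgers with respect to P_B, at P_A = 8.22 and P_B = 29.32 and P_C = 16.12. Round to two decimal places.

0.34

At P_A = 8.22 and P_B = 29.32 and P_C = 16.12: Q_A = 686.08.
∂Q_A/∂P_B = 8.
ε = (∂Q_A/∂P_B)(P_B/Q_A) = 8 × (29.32/686.08) ≈ 0.34.
Since ε > 0, hamburgers and french fries are substitutes.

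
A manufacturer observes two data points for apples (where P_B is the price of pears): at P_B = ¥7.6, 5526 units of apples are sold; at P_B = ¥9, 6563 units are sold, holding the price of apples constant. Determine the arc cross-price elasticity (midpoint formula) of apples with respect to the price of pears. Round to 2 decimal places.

ΔQ_A = 6563 − 5526 = 1037; ΔP_B = 9 − 7.6 = 1.4.
Midpoints: Q̄_A = 6044.5, P̄_B = 8.30.
ε = (ΔQ_A/Q̄_A)/(ΔP_B/P̄_B) = (1037/6044.5)/(1.4/8.30) ≈ 1.02.
ε > 0: apples and pears are substitutes.

1.02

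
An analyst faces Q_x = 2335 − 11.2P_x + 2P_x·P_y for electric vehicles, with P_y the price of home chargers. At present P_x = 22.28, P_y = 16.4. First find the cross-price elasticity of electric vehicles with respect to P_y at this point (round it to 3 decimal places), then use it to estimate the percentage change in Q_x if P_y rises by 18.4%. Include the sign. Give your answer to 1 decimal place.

4.8%

At P_x = 22.28, P_y = 16.4: Q_x = 2816.248.
∂Q_x/∂P_y = 2P_x = 44.5600.
ε = (∂Q_x/∂P_y)(P_y/Q_x) = 44.5600 × 16.4/2816.248 ≈ 0.259.
%ΔQ_x ≈ ε × %ΔP_y = 0.259 × (18.4%) = 4.8%.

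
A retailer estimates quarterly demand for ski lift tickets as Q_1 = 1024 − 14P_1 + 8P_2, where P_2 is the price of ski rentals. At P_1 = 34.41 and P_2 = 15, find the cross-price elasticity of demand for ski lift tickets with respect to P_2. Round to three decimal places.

At P_1 = 34.41 and P_2 = 15: Q_1 = 662.26.
∂Q_1/∂P_2 = 8.
ε = (∂Q_1/∂P_2)(P_2/Q_1) = 8 × (15/662.26) ≈ 0.181.
Since ε > 0, ski lift tickets and ski rentals are substitutes.

0.181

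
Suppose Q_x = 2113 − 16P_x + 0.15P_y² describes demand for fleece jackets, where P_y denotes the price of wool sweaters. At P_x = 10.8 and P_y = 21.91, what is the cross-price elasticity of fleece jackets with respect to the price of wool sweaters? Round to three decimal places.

0.072

At P_x = 10.8 and P_y = 21.91: Q_x = 2012.207.
∂Q_x/∂P_y = 0.3P_y = 0.3(21.91) = 6.5730.
ε = (∂Q_x/∂P_y)(P_y/Q_x) = 6.5730 × (21.91/2012.207) ≈ 0.072.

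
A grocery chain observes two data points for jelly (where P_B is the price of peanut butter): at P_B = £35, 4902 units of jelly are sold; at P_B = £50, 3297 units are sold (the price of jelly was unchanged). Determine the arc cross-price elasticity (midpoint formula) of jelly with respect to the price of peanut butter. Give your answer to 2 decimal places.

ΔQ_A = 3297 − 4902 = -1605; ΔP_B = 50 − 35 = 15.
Midpoints: Q̄_A = 4099.5, P̄_B = 42.50.
ε = (ΔQ_A/Q̄_A)/(ΔP_B/P̄_B) = (-1605/4099.5)/(15/42.50) ≈ -1.11.

-1.11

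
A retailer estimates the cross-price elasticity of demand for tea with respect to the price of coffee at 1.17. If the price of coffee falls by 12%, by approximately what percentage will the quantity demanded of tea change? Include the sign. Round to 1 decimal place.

-14.0%

%ΔQ ≈ ε × %ΔP of coffee = 1.17 × (-12%) = -14.0%.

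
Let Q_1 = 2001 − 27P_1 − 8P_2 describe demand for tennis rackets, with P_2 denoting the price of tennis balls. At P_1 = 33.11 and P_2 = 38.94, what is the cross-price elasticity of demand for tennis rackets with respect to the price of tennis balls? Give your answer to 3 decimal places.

At P_1 = 33.11 and P_2 = 38.94: Q_1 = 795.51.
∂Q_1/∂P_2 = -8.
ε = (∂Q_1/∂P_2)(P_2/Q_1) = -8 × (38.94/795.51) ≈ -0.392.
Since ε < 0, tennis rackets and tennis balls are complements.

-0.392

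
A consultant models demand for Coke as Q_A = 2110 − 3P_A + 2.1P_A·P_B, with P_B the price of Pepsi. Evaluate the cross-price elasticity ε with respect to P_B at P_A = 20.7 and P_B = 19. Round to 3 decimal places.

0.287

At P_A = 20.7 and P_B = 19: Q_A = 2873.83.
∂Q_A/∂P_B = 2.1P_A = 2.1(20.7) = 43.4700.
ε = (∂Q_A/∂P_B)(P_B/Q_A) = 43.4700 × (19/2873.83) ≈ 0.287.
ε > 0: substitutes.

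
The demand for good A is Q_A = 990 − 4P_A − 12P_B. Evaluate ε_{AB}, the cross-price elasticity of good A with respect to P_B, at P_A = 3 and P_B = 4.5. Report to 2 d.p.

At P_A = 3 and P_B = 4.5: Q_A = 924.
∂Q_A/∂P_B = -12.
ε = (∂Q_A/∂P_B)(P_B/Q_A) = -12 × (4.5/924) ≈ -0.06.

-0.06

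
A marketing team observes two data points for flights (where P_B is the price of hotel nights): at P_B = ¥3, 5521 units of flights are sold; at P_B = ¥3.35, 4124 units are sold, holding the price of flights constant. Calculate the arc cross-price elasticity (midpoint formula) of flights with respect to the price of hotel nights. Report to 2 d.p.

-2.63

ΔQ_A = 4124 − 5521 = -1397; ΔP_B = 3.35 − 3 = 0.35.
Midpoints: Q̄_A = 4822.5, P̄_B = 3.17.
ε = (ΔQ_A/Q̄_A)/(ΔP_B/P̄_B) = (-1397/4822.5)/(0.35/3.17) ≈ -2.63.
ε < 0: flights and hotel nights are complements.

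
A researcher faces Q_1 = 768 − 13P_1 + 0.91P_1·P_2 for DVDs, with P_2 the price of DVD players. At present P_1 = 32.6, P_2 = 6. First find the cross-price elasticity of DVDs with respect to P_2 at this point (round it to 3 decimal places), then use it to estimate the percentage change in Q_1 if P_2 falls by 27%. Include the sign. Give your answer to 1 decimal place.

-9.2%

At P_1 = 32.6, P_2 = 6: Q_1 = 522.196.
∂Q_1/∂P_2 = 0.91P_1 = 29.6660.
ε = (∂Q_1/∂P_2)(P_2/Q_1) = 29.6660 × 6/522.196 ≈ 0.341.
%ΔQ_1 ≈ ε × %ΔP_2 = 0.341 × (-27%) = -9.2%.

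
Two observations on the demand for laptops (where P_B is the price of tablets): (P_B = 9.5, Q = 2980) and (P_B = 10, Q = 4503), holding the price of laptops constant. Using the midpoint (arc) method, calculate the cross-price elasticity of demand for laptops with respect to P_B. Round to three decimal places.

ΔQ_A = 4503 − 2980 = 1523; ΔP_B = 10 − 9.5 = 0.5.
Midpoints: Q̄_A = 3741.5, P̄_B = 9.75.
ε = (ΔQ_A/Q̄_A)/(ΔP_B/P̄_B) = (1523/3741.5)/(0.5/9.75) ≈ 7.938.
ε > 0: laptops and tablets are substitutes.

7.938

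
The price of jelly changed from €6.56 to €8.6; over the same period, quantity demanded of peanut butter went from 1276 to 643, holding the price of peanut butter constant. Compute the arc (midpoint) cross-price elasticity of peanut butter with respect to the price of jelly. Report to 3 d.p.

ΔQ_A = 643 − 1276 = -633; ΔP_B = 8.6 − 6.56 = 2.04.
Midpoints: Q̄_A = 959.5, P̄_B = 7.58.
ε = (ΔQ_A/Q̄_A)/(ΔP_B/P̄_B) = (-633/959.5)/(2.04/7.58) ≈ -2.451.

-2.451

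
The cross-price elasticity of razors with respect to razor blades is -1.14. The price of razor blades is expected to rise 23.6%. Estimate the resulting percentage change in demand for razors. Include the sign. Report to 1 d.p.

%ΔQ ≈ ε × %ΔP of razor blades = -1.14 × (23.6%) = -26.9%.

-26.9%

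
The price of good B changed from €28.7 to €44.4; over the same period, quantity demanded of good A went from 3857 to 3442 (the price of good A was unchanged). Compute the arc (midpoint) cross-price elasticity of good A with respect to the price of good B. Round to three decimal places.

-0.265

ΔQ_A = 3442 − 3857 = -415; ΔP_B = 44.4 − 28.7 = 15.7.
Midpoints: Q̄_A = 3649.5, P̄_B = 36.55.
ε = (ΔQ_A/Q̄_A)/(ΔP_B/P̄_B) = (-415/3649.5)/(15.7/36.55) ≈ -0.265.
ε < 0: good A and good B are complements.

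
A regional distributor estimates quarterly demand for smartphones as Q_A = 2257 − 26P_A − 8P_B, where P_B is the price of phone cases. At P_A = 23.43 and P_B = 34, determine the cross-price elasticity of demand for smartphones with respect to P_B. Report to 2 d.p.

At P_A = 23.43 and P_B = 34: Q_A = 1375.82.
∂Q_A/∂P_B = -8.
ε = (∂Q_A/∂P_B)(P_B/Q_A) = -8 × (34/1375.82) ≈ -0.20.

-0.20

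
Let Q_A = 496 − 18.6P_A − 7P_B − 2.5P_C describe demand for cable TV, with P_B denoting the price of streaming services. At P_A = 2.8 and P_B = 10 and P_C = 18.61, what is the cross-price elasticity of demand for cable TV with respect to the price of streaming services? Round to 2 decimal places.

-0.21

At P_A = 2.8 and P_B = 10 and P_C = 18.61: Q_A = 327.395.
∂Q_A/∂P_B = -7.
ε = (∂Q_A/∂P_B)(P_B/Q_A) = -7 × (10/327.395) ≈ -0.21.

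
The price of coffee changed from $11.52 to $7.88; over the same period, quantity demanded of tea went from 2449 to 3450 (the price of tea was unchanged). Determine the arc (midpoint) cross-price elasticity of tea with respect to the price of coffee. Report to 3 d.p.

ΔQ_A = 3450 − 2449 = 1001; ΔP_B = 7.88 − 11.52 = -3.64.
Midpoints: Q̄_A = 2949.5, P̄_B = 9.70.
ε = (ΔQ_A/Q̄_A)/(ΔP_B/P̄_B) = (1001/2949.5)/(-3.64/9.70) ≈ -0.904.
ε < 0: tea and coffee are complements.

-0.904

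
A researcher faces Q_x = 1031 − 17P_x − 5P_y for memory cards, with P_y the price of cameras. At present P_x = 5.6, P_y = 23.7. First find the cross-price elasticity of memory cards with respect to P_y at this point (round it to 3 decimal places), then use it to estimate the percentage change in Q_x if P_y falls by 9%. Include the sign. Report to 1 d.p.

1.3%

At P_x = 5.6, P_y = 23.7: Q_x = 817.3.
∂Q_x/∂P_y = -5.
ε = (∂Q_x/∂P_y)(P_y/Q_x) = -5.0000 × 23.7/817.3 ≈ -0.145.
%ΔQ_x ≈ ε × %ΔP_y = -0.145 × (-9%) = 1.3%.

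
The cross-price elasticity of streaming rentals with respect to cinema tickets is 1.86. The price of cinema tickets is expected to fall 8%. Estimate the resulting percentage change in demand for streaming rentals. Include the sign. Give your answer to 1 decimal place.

-14.9%

%ΔQ ≈ ε × %ΔP of cinema tickets = 1.86 × (-8%) = -14.9%.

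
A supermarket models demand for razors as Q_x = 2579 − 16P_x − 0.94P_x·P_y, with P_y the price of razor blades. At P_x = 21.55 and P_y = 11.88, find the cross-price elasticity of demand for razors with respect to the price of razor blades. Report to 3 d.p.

At P_x = 21.55 and P_y = 11.88: Q_x = 1993.547.
∂Q_x/∂P_y = -0.94P_x = -0.94(21.55) = -20.2570.
ε = (∂Q_x/∂P_y)(P_y/Q_x) = -20.2570 × (11.88/1993.547) ≈ -0.121.
ε < 0: complements.

-0.121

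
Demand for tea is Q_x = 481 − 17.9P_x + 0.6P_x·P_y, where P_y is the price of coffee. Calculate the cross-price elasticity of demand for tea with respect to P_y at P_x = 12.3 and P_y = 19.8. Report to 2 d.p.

At P_x = 12.3 and P_y = 19.8: Q_x = 406.954.
∂Q_x/∂P_y = 0.6P_x = 0.6(12.3) = 7.3800.
ε = (∂Q_x/∂P_y)(P_y/Q_x) = 7.3800 × (19.8/406.954) ≈ 0.36.

0.36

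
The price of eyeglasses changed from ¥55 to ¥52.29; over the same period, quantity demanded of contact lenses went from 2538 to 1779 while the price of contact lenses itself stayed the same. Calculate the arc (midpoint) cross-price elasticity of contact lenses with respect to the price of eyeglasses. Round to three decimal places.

ΔQ_A = 1779 − 2538 = -759; ΔP_B = 52.29 − 55 = -2.71.
Midpoints: Q̄_A = 2158.5, P̄_B = 53.64.
ε = (ΔQ_A/Q̄_A)/(ΔP_B/P̄_B) = (-759/2158.5)/(-2.71/53.64) ≈ 6.961.
ε > 0: contact lenses and eyeglasses are substitutes.

6.961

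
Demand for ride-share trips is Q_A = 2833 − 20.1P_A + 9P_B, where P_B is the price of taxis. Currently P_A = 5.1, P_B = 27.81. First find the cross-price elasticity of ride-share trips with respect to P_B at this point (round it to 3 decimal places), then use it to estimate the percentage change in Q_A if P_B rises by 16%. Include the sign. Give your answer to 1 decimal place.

At P_A = 5.1, P_B = 27.81: Q_A = 2980.78.
∂Q_A/∂P_B = 9.
ε = (∂Q_A/∂P_B)(P_B/Q_A) = 9.0000 × 27.81/2980.78 ≈ 0.084.
%ΔQ_A ≈ ε × %ΔP_B = 0.084 × (16%) = 1.3%.

1.3%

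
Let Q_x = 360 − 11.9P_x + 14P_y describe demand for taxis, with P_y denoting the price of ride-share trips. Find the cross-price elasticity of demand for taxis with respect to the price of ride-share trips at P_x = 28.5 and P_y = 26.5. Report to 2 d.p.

At P_x = 28.5 and P_y = 26.5: Q_x = 391.85.
∂Q_x/∂P_y = 14.
ε = (∂Q_x/∂P_y)(P_y/Q_x) = 14 × (26.5/391.85) ≈ 0.95.

0.95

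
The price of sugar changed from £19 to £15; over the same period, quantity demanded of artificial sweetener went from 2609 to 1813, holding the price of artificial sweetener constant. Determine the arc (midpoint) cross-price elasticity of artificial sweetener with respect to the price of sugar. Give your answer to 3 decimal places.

1.530

ΔQ_A = 1813 − 2609 = -796; ΔP_B = 15 − 19 = -4.
Midpoints: Q̄_A = 2211.0, P̄_B = 17.00.
ε = (ΔQ_A/Q̄_A)/(ΔP_B/P̄_B) = (-796/2211.0)/(-4/17.00) ≈ 1.530.
ε > 0: artificial sweetener and sugar are substitutes.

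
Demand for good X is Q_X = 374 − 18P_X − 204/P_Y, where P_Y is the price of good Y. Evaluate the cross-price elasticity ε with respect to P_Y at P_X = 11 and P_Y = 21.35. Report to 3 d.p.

At P_X = 11 and P_Y = 21.35: Q_X = 166.445.
∂Q_X/∂P_Y = 204/P_Y² = 0.4475.
ε = (∂Q_X/∂P_Y)(P_Y/Q_X) = 0.4475 × (21.35/166.445) ≈ 0.057.
ε > 0: substitutes.

0.057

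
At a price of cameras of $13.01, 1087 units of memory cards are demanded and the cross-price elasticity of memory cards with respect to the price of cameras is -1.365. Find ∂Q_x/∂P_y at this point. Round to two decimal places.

ε = (∂Q_x/∂P_y)·(P_y/Q_x) ⇒ ∂Q_x/∂P_y = ε·Q_x/P_y = -1.365 × 1087/13.01 ≈ -114.05.

-114.05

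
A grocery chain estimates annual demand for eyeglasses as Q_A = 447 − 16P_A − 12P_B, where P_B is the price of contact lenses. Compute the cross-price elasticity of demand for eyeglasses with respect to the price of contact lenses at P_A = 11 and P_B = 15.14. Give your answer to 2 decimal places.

At P_A = 11 and P_B = 15.14: Q_A = 89.32.
∂Q_A/∂P_B = -12.
ε = (∂Q_A/∂P_B)(P_B/Q_A) = -12 × (15.14/89.32) ≈ -2.03.
Since ε < 0, eyeglasses and contact lenses are complements.

-2.03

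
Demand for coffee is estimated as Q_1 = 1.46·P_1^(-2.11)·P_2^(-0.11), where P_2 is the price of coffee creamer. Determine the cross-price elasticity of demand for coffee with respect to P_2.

In a log-linear (constant-elasticity) demand function, the coefficient on the exponent of P_2 is the cross-price elasticity.
ε = -0.11. Negative, so coffee and coffee creamer are complements.

-0.11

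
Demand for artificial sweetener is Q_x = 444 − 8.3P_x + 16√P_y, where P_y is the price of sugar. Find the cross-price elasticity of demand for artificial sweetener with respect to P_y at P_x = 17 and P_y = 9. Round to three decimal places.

0.068

At P_x = 17 and P_y = 9: Q_x = 350.9.
∂Q_x/∂P_y = 16/(2√P_y) = 16/(2√9) = 2.6667.
ε = (∂Q_x/∂P_y)(P_y/Q_x) = 2.6667 × (9/350.9) ≈ 0.068.
ε > 0: substitutes.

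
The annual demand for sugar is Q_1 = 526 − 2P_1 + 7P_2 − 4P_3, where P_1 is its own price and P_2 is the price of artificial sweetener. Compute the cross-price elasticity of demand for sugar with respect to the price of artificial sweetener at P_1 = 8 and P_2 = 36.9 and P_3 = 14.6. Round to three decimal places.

0.364

At P_1 = 8 and P_2 = 36.9 and P_3 = 14.6: Q_1 = 709.9.
∂Q_1/∂P_2 = 7.
ε = (∂Q_1/∂P_2)(P_2/Q_1) = 7 × (36.9/709.9) ≈ 0.364.
Since ε > 0, sugar and artificial sweetener are substitutes.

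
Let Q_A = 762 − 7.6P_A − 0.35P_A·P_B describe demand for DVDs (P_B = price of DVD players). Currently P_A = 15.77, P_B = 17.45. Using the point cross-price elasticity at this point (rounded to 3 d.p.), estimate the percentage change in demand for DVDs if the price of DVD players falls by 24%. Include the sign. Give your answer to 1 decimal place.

At P_A = 15.77, P_B = 17.45: Q_A = 545.833.
∂Q_A/∂P_B = -0.35P_A = -5.5195.
ε = (∂Q_A/∂P_B)(P_B/Q_A) = -5.5195 × 17.45/545.833 ≈ -0.176.
%ΔQ_A ≈ ε × %ΔP_B = -0.176 × (-24%) = 4.2%.

4.2%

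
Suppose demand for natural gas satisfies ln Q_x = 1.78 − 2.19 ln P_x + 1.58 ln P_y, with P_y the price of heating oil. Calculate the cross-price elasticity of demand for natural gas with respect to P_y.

1.58

In a log-linear (constant-elasticity) demand function, the coefficient on ln P_y is the cross-price elasticity.
ε = 1.58. Positive, so natural gas and heating oil are substitutes.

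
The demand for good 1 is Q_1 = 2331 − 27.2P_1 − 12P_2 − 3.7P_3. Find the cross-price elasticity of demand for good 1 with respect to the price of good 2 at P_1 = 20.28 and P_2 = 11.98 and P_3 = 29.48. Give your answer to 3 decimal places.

At P_1 = 20.28 and P_2 = 11.98 and P_3 = 29.48: Q_1 = 1526.548.
∂Q_1/∂P_2 = -12.
ε = (∂Q_1/∂P_2)(P_2/Q_1) = -12 × (11.98/1526.548) ≈ -0.094.

-0.094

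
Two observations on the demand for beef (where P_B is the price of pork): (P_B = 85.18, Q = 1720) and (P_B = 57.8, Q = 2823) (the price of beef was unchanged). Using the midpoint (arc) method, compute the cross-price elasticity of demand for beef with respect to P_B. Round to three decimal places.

-1.268

ΔQ_A = 2823 − 1720 = 1103; ΔP_B = 57.8 − 85.18 = -27.38.
Midpoints: Q̄_A = 2271.5, P̄_B = 71.49.
ε = (ΔQ_A/Q̄_A)/(ΔP_B/P̄_B) = (1103/2271.5)/(-27.38/71.49) ≈ -1.268.
ε < 0: beef and pork are complements.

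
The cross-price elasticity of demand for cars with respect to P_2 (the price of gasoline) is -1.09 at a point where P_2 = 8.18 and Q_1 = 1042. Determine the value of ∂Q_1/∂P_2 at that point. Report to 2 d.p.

-138.85

ε = (∂Q_1/∂P_2)·(P_2/Q_1) ⇒ ∂Q_1/∂P_2 = ε·Q_1/P_2 = -1.09 × 1042/8.18 ≈ -138.85.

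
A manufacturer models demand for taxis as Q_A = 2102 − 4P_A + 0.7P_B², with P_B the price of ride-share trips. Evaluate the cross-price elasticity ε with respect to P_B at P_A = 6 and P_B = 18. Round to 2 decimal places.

At P_A = 6 and P_B = 18: Q_A = 2304.8.
∂Q_A/∂P_B = 1.4P_B = 1.4(18) = 25.2000.
ε = (∂Q_A/∂P_B)(P_B/Q_A) = 25.2000 × (18/2304.8) ≈ 0.20.

0.20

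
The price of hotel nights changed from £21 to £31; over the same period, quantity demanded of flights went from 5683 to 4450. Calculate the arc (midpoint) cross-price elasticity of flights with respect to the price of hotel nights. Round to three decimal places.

-0.633

ΔQ_A = 4450 − 5683 = -1233; ΔP_B = 31 − 21 = 10.
Midpoints: Q̄_A = 5066.5, P̄_B = 26.00.
ε = (ΔQ_A/Q̄_A)/(ΔP_B/P̄_B) = (-1233/5066.5)/(10/26.00) ≈ -0.633.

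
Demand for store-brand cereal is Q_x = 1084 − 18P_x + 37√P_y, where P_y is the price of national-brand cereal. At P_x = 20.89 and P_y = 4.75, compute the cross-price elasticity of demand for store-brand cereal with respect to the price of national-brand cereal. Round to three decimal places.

At P_x = 20.89 and P_y = 4.75: Q_x = 788.620.
∂Q_x/∂P_y = 37/(2√P_y) = 37/(2√4.75) = 8.4884.
ε = (∂Q_x/∂P_y)(P_y/Q_x) = 8.4884 × (4.75/788.620) ≈ 0.051.
ε > 0: substitutes.

0.051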